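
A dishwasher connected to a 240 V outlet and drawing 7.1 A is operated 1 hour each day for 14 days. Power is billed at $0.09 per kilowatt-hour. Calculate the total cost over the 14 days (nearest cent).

Power = 7.1 A × 240 V = 1704 W = 1.704 kW
Runtime = 1 h/day × 14 days = 14 h
Energy = 1.704 kW × 14 h = 23.856 kWh
Cost = 23.856 kWh × $0.09/kWh = $2.15

$2.15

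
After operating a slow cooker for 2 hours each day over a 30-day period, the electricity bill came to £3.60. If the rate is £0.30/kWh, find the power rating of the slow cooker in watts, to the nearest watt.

200 W

Energy = £3.60 ÷ £0.30/kWh = 12 kWh
Runtime = 2 h/day × 30 days = 60 h
Power = 12 kWh ÷ 60 h = 0.2 kW = 200 W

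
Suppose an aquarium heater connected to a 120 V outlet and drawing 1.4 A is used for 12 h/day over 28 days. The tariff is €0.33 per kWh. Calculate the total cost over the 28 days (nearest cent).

Power = 1.4 A × 120 V = 168 W = 0.168 kW
Runtime = 12 h/day × 28 days = 336 h
Energy = 0.168 kW × 336 h = 56.448 kWh
Cost = 56.448 kWh × €0.33/kWh = €18.63

€18.63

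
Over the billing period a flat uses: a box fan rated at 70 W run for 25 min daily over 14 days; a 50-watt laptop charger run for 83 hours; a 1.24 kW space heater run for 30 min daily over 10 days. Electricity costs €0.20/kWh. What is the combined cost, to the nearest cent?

box fan: Runtime = 25 min × 14 = 350 min = 5.833333… h
box fan: 0.07 kW × 5.833333… h = 0.408333… kWh
laptop charger: 0.05 kW × 83 h = 4.15 kWh
space heater: Runtime = 30 min × 10 = 300 min = 5 h
space heater: 1.24 kW × 5 h = 6.2 kWh
Total energy = 10.758333… kWh
Cost = 10.758333… × €0.20 = €2.15

€2.15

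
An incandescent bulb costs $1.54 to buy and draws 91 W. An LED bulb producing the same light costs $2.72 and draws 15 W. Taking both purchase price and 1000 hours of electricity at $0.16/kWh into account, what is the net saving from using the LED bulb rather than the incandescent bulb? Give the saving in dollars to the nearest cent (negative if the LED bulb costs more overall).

$10.98

incandescent bulb: $1.54 + (91/1000) kW × 1000 h × $0.16 = $1.54 + $14.56 = $16.1
LED bulb: $2.72 + (15/1000) kW × 1000 h × $0.16 = $2.72 + $2.4 = $5.12
Saving = $16.1 − $5.12 = $10.98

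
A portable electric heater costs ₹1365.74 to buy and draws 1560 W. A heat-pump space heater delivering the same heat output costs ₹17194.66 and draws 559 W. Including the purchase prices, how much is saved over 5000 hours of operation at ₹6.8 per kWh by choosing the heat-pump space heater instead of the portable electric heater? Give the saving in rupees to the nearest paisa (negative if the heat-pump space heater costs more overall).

₹18205.08

portable electric heater: ₹1365.74 + (1560/1000) kW × 5000 h × ₹6.8 = ₹1365.74 + ₹53040 = ₹54405.74
heat-pump space heater: ₹17194.66 + (559/1000) kW × 5000 h × ₹6.8 = ₹17194.66 + ₹19006 = ₹36200.66
Saving = ₹54405.74 − ₹36200.66 = ₹18205.08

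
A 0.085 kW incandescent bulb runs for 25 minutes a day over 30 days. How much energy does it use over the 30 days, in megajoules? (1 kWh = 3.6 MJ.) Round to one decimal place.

Runtime = 25 min × 30 = 750 min = 12.5 h
Energy = 0.085 kW × 12.5 h = 1.0625 kWh
= 1.0625 × 3.6 MJ = 3.8 MJ

3.8 MJ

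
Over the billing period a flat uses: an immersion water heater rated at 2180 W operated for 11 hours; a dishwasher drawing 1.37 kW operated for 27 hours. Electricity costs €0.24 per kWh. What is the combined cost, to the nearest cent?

€14.63

immersion water heater: 2.18 kW × 11 h = 23.98 kWh
dishwasher: 1.37 kW × 27 h = 36.99 kWh
Total energy = 60.97 kWh
Cost = 60.97 × €0.24 = €14.63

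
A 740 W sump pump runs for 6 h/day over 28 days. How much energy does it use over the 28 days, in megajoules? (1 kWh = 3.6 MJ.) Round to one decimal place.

Runtime = 6 h/day × 28 days = 168 h
Energy = 0.74 kW × 168 h = 124.32 kWh
= 124.32 × 3.6 MJ = 447.6 MJ

447.6 MJ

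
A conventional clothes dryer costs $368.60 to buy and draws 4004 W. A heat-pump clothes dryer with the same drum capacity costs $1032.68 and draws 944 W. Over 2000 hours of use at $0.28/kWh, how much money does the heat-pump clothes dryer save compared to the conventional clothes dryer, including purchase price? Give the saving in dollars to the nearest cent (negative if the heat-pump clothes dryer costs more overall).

$1049.52

conventional clothes dryer: $368.60 + (4004/1000) kW × 2000 h × $0.28 = $368.60 + $2242.24 = $2610.84
heat-pump clothes dryer: $1032.68 + (944/1000) kW × 2000 h × $0.28 = $1032.68 + $528.64 = $1561.32
Saving = $2610.84 − $1561.32 = $1049.52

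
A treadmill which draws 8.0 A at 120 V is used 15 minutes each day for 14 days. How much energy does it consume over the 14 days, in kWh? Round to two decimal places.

3.36 kWh

Power = 8.0 A × 120 V = 960 W = 0.96 kW
Runtime = 15 min × 14 = 210 min = 3.5 h
Energy = 0.96 kW × 3.5 h = 3.36 kWh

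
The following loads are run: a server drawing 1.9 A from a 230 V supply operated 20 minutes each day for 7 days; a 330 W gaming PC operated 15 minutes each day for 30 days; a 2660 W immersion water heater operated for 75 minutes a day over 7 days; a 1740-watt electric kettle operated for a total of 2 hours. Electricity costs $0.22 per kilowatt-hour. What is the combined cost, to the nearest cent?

server: Power = 1.9 A × 230 V = 437 W = 0.437 kW
server: Runtime = 20 min × 7 = 140 min = 2.333333… h
server: 0.437 kW × 2.333333… h = 1.019666… kWh
gaming PC: Runtime = 15 min × 30 = 450 min = 7.5 h
gaming PC: 0.33 kW × 7.5 h = 2.475 kWh
immersion water heater: Runtime = 75 min × 7 = 525 min = 8.75 h
immersion water heater: 2.66 kW × 8.75 h = 23.275 kWh
electric kettle: 1.74 kW × 2 h = 3.48 kWh
Total energy = 30.249666… kWh
Cost = 30.249666… × $0.22 = $6.65

$6.65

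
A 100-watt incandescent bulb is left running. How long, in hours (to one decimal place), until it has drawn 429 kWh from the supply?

Hours = 429 kWh ÷ 0.1 kW = 4290.0 h

4290.0 h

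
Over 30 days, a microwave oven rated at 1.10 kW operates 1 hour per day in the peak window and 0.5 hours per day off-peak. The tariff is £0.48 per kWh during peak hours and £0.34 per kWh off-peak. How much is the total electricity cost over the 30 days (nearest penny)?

£21.45

Peak energy = 1.1 kW × 1 h × 30 = 33 kWh
Off-peak energy = 1.1 kW × 0.5 h × 30 = 16.5 kWh
Cost = 33 × £0.48 + 16.5 × £0.34 = £15.84 + £5.61 = £21.45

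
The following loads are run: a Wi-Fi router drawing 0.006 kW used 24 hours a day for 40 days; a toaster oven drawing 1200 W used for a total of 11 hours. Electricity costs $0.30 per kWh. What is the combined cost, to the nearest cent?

Wi-Fi router: Runtime = 24 h × 40 = 960 h
Wi-Fi router: 0.006 kW × 960 h = 5.76 kWh
toaster oven: 1.2 kW × 11 h = 13.2 kWh
Total energy = 18.96 kWh
Cost = 18.96 × $0.30 = $5.69

$5.69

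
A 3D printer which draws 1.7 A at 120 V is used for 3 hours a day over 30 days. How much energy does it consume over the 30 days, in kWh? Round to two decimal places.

Power = 1.7 A × 120 V = 204 W = 0.204 kW
Runtime = 3 h/day × 30 days = 90 h
Energy = 0.204 kW × 90 h = 18.36 kWh

18.36 kWh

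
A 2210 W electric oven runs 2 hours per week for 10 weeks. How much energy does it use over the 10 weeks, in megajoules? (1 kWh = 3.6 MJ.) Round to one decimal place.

Runtime = 2 h/week × 10 weeks = 20 h
Energy = 2.21 kW × 20 h = 44.2 kWh
= 44.2 × 3.6 MJ = 159.1 MJ

159.1 MJ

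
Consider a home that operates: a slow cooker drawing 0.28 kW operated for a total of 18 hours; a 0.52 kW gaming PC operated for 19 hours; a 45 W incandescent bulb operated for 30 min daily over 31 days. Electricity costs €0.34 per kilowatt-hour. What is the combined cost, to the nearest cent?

€5.31

slow cooker: 0.28 kW × 18 h = 5.04 kWh
gaming PC: 0.52 kW × 19 h = 9.88 kWh
incandescent bulb: Runtime = 30 min × 31 = 930 min = 15.5 h
incandescent bulb: 0.045 kW × 15.5 h = 0.6975 kWh
Total energy = 15.6175 kWh
Cost = 15.6175 × €0.34 = €5.31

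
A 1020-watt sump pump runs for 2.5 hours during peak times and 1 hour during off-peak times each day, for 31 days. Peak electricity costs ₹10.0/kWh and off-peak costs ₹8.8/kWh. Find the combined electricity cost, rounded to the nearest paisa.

₹1068.76

Peak energy = 1.02 kW × 2.5 h × 31 = 79.05 kWh
Off-peak energy = 1.02 kW × 1 h × 31 = 31.62 kWh
Cost = 79.05 × ₹10.0 + 31.62 × ₹8.8 = ₹790.5 + ₹278.256 = ₹1068.76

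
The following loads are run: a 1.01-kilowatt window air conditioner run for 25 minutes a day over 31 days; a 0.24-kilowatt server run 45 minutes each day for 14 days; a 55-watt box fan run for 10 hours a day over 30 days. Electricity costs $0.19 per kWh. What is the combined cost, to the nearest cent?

window air conditioner: Runtime = 25 min × 31 = 775 min = 12.916666… h
window air conditioner: 1.01 kW × 12.916666… h = 13.045833… kWh
server: Runtime = 45 min × 14 = 630 min = 10.5 h
server: 0.24 kW × 10.5 h = 2.52 kWh
box fan: Runtime = 10 h/day × 30 days = 300 h
box fan: 0.055 kW × 300 h = 16.5 kWh
Total energy = 32.065833… kWh
Cost = 32.065833… × $0.19 = $6.09

$6.09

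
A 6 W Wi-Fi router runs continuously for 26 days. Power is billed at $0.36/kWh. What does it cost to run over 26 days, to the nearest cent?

Runtime = 24 h × 26 = 624 h
Energy = 0.006 kW × 624 h = 3.744 kWh
Cost = 3.744 kWh × $0.36/kWh = $1.35

$1.35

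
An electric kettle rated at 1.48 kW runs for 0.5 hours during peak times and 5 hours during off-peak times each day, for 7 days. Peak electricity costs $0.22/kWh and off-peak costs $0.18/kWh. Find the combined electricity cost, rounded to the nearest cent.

Peak energy = 1.48 kW × 0.5 h × 7 = 5.18 kWh
Off-peak energy = 1.48 kW × 5 h × 7 = 51.8 kWh
Cost = 5.18 × $0.22 + 51.8 × $0.18 = $1.1396 + $9.324 = $10.46

$10.46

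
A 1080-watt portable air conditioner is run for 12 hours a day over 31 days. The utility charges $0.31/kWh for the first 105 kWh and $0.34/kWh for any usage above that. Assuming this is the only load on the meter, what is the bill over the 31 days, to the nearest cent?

Runtime = 12 h/day × 31 days = 372 h
Energy = 1.08 kW × 372 h = 401.76 kWh
Tier 1 (0–105 kWh): 105 × $0.31 = $32.55
Above 105 kWh: 296.76 × $0.34 = $100.8984
Bill = $133.45

$133.45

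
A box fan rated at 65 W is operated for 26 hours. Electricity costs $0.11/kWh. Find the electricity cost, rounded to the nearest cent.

$0.19

Energy = 0.065 kW × 26 h = 1.69 kWh
Cost = 1.69 kWh × $0.11/kWh = $0.19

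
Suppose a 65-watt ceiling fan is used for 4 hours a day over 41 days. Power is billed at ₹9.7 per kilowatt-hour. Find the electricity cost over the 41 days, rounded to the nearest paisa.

₹103.40

Runtime = 4 h/day × 41 days = 164 h
Energy = 0.065 kW × 164 h = 10.66 kWh
Cost = 10.66 kWh × ₹9.7/kWh = ₹103.40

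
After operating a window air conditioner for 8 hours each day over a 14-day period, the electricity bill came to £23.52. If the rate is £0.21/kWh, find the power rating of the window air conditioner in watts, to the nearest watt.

1000 W

Energy = £23.52 ÷ £0.21/kWh = 112 kWh
Runtime = 8 h/day × 14 days = 112 h
Power = 112 kWh ÷ 112 h = 1 kW = 1000 W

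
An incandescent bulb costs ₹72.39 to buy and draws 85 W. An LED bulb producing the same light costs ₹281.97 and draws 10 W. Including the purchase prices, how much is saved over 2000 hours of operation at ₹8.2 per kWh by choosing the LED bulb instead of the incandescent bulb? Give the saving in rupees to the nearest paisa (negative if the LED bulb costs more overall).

incandescent bulb: ₹72.39 + (85/1000) kW × 2000 h × ₹8.2 = ₹72.39 + ₹1394 = ₹1466.39
LED bulb: ₹281.97 + (10/1000) kW × 2000 h × ₹8.2 = ₹281.97 + ₹164 = ₹445.97
Saving = ₹1466.39 − ₹445.97 = ₹1020.42

₹1020.42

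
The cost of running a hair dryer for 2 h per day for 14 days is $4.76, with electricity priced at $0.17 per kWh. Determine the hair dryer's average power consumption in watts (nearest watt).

1000 W

Energy = $4.76 ÷ $0.17/kWh = 28 kWh
Runtime = 2 h/day × 14 days = 28 h
Power = 28 kWh ÷ 28 h = 1 kW = 1000 W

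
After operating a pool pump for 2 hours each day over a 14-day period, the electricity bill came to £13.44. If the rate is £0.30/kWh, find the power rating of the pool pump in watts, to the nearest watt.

Energy = £13.44 ÷ £0.30/kWh = 44.8 kWh
Runtime = 2 h/day × 14 days = 28 h
Power = 44.8 kWh ÷ 28 h = 1.6 kW = 1600 W

1600 W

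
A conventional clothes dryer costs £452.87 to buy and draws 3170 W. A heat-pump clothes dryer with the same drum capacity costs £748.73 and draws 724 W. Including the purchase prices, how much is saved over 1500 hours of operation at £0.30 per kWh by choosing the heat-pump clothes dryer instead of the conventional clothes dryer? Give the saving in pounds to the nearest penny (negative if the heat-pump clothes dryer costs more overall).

£804.84

conventional clothes dryer: £452.87 + (3170/1000) kW × 1500 h × £0.30 = £452.87 + £1426.5 = £1879.37
heat-pump clothes dryer: £748.73 + (724/1000) kW × 1500 h × £0.30 = £748.73 + £325.8 = £1074.53
Saving = £1879.37 − £1074.53 = £804.84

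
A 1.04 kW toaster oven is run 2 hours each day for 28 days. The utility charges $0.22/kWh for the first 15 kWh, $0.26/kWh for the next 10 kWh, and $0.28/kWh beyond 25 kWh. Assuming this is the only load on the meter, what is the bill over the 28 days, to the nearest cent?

Runtime = 2 h/day × 28 days = 56 h
Energy = 1.04 kW × 56 h = 58.24 kWh
Tier 1 (0–15 kWh): 15 × $0.22 = $3.3
Tier 2 (15–25 kWh): 10 × $0.26 = $2.6
Above 25 kWh: 33.24 × $0.28 = $9.3072
Bill = $15.21

$15.21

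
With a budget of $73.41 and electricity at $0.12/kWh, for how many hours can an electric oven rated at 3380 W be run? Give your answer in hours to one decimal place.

Energy available = $73.41 ÷ $0.12/kWh = 611.75 kWh
Hours = 611.75 kWh ÷ 3.38 kW = 181.0 h

181.0 h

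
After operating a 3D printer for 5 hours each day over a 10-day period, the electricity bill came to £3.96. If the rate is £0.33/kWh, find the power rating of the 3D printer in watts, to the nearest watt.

Energy = £3.96 ÷ £0.33/kWh = 12 kWh
Runtime = 5 h/day × 10 days = 50 h
Power = 12 kWh ÷ 50 h = 0.24 kW = 240 W

240 W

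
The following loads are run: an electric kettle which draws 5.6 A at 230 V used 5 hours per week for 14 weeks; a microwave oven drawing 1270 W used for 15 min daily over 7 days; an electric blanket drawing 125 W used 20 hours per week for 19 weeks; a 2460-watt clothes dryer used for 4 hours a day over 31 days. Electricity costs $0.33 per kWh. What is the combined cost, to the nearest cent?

$146.82

electric kettle: Power = 5.6 A × 230 V = 1288 W = 1.288 kW
electric kettle: Runtime = 5 h/week × 14 weeks = 70 h
electric kettle: 1.288 kW × 70 h = 90.16 kWh
microwave oven: Runtime = 15 min × 7 = 105 min = 1.75 h
microwave oven: 1.27 kW × 1.75 h = 2.2225 kWh
electric blanket: Runtime = 20 h/week × 19 weeks = 380 h
electric blanket: 0.125 kW × 380 h = 47.5 kWh
clothes dryer: Runtime = 4 h/day × 31 days = 124 h
clothes dryer: 2.46 kW × 124 h = 305.04 kWh
Total energy = 444.9225 kWh
Cost = 444.9225 × $0.33 = $146.82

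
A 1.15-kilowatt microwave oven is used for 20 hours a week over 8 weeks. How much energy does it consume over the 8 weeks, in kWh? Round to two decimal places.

Runtime = 20 h/week × 8 weeks = 160 h
Energy = 1.15 kW × 160 h = 184 kWh

184.00 kWh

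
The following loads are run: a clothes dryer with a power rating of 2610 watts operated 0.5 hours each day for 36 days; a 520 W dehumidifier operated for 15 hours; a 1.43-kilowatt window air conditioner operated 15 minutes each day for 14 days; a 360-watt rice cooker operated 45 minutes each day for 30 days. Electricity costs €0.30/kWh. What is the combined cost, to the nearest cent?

€20.37

clothes dryer: Runtime = 0.5 h/day × 36 days = 18 h
clothes dryer: 2.61 kW × 18 h = 46.98 kWh
dehumidifier: 0.52 kW × 15 h = 7.8 kWh
window air conditioner: Runtime = 15 min × 14 = 210 min = 3.5 h
window air conditioner: 1.43 kW × 3.5 h = 5.005 kWh
rice cooker: Runtime = 45 min × 30 = 1350 min = 22.5 h
rice cooker: 0.36 kW × 22.5 h = 8.1 kWh
Total energy = 67.885 kWh
Cost = 67.885 × €0.30 = €20.37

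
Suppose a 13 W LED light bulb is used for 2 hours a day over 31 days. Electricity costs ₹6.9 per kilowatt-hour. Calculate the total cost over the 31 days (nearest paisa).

₹5.56

Runtime = 2 h/day × 31 days = 62 h
Energy = 0.013 kW × 62 h = 0.806 kWh
Cost = 0.806 kWh × ₹6.9/kWh = ₹5.56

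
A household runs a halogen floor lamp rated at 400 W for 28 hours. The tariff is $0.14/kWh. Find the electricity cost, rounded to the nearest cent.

$1.57

Energy = 0.4 kW × 28 h = 11.2 kWh
Cost = 11.2 kWh × $0.14/kWh = $1.57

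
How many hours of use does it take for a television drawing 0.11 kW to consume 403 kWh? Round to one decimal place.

Hours = 403 kWh ÷ 0.11 kW = 3663.6 h

3663.6 h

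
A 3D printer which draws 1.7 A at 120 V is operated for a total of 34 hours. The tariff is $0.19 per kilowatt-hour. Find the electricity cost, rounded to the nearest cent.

Power = 1.7 A × 120 V = 204 W = 0.204 kW
Energy = 0.204 kW × 34 h = 6.936 kWh
Cost = 6.936 kWh × $0.19/kWh = $1.32

$1.32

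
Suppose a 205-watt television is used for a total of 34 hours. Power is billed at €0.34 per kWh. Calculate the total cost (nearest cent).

€2.37

Energy = 0.205 kW × 34 h = 6.97 kWh
Cost = 6.97 kWh × €0.34/kWh = €2.37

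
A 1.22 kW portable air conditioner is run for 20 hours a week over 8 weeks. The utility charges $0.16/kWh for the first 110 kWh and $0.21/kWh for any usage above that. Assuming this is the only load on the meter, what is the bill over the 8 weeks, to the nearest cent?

Runtime = 20 h/week × 8 weeks = 160 h
Energy = 1.22 kW × 160 h = 195.2 kWh
Tier 1 (0–110 kWh): 110 × $0.16 = $17.6
Above 110 kWh: 85.2 × $0.21 = $17.892
Bill = $35.49

$35.49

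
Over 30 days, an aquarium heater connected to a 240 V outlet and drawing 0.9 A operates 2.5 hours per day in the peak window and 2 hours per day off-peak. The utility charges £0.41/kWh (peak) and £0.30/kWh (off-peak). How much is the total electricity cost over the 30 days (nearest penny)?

£10.53

Power = 0.9 A × 240 V = 216 W = 0.216 kW
Peak energy = 0.216 kW × 2.5 h × 30 = 16.2 kWh
Off-peak energy = 0.216 kW × 2 h × 30 = 12.96 kWh
Cost = 16.2 × £0.41 + 12.96 × £0.30 = £6.642 + £3.888 = £10.53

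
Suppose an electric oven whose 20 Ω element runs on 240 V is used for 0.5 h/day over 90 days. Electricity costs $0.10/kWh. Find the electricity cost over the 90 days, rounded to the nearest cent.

Power = V²/R = 240²/20 = 2880 W = 2.88 kW
Runtime = 0.5 h/day × 90 days = 45 h
Energy = 2.88 kW × 45 h = 129.6 kWh
Cost = 129.6 kWh × $0.10/kWh = $12.96

$12.96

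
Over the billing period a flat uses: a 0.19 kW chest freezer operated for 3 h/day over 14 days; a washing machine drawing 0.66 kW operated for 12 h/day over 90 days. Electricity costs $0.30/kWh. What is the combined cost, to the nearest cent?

chest freezer: Runtime = 3 h/day × 14 days = 42 h
chest freezer: 0.19 kW × 42 h = 7.98 kWh
washing machine: Runtime = 12 h/day × 90 days = 1080 h
washing machine: 0.66 kW × 1080 h = 712.8 kWh
Total energy = 720.78 kWh
Cost = 720.78 × $0.30 = $216.23

$216.23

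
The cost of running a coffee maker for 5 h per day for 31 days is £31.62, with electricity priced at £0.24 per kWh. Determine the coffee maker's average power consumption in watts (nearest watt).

Energy = £31.62 ÷ £0.24/kWh = 131.75 kWh
Runtime = 5 h/day × 31 days = 155 h
Power = 131.75 kWh ÷ 155 h = 0.85 kW = 850 W

850 W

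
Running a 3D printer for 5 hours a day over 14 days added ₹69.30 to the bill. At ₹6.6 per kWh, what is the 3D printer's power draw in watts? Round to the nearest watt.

150 W

Energy = ₹69.30 ÷ ₹6.6/kWh = 10.5 kWh
Runtime = 5 h/day × 14 days = 70 h
Power = 10.5 kWh ÷ 70 h = 0.15 kW = 150 W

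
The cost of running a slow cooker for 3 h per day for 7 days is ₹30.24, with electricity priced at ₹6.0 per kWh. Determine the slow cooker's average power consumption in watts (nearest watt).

240 W

Energy = ₹30.24 ÷ ₹6.0/kWh = 5.04 kWh
Runtime = 3 h/day × 7 days = 21 h
Power = 5.04 kWh ÷ 21 h = 0.24 kW = 240 W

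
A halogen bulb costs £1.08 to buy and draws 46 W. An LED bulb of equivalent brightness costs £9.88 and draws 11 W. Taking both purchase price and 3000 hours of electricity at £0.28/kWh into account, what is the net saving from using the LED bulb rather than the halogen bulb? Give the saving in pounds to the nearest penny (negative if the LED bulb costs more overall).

halogen bulb: £1.08 + (46/1000) kW × 3000 h × £0.28 = £1.08 + £38.64 = £39.72
LED bulb: £9.88 + (11/1000) kW × 3000 h × £0.28 = £9.88 + £9.24 = £19.12
Saving = £39.72 − £19.12 = £20.6

£20.60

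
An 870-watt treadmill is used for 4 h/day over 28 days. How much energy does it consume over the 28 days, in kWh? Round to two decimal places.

Runtime = 4 h/day × 28 days = 112 h
Energy = 0.87 kW × 112 h = 97.44 kWh

97.44 kWh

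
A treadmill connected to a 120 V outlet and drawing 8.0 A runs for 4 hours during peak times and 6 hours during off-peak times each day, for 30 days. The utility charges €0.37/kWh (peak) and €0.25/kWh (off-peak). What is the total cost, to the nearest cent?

€85.82

Power = 8.0 A × 120 V = 960 W = 0.96 kW
Peak energy = 0.96 kW × 4 h × 30 = 115.2 kWh
Off-peak energy = 0.96 kW × 6 h × 30 = 172.8 kWh
Cost = 115.2 × €0.37 + 172.8 × €0.25 = €42.624 + €43.2 = €85.82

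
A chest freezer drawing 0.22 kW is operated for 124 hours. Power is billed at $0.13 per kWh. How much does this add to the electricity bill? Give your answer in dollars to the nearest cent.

$3.55

Energy = 0.22 kW × 124 h = 27.28 kWh
Cost = 27.28 kWh × $0.13/kWh = $3.55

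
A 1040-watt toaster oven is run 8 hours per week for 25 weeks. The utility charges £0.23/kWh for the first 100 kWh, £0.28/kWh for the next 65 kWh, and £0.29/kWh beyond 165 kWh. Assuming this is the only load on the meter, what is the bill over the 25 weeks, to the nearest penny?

Runtime = 8 h/week × 25 weeks = 200 h
Energy = 1.04 kW × 200 h = 208 kWh
Tier 1 (0–100 kWh): 100 × £0.23 = £23
Tier 2 (100–165 kWh): 65 × £0.28 = £18.2
Above 165 kWh: 43 × £0.29 = £12.47
Bill = £53.67

£53.67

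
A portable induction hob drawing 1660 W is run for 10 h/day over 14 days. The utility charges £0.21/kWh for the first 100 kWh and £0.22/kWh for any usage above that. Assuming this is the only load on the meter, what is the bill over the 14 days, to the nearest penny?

£50.13

Runtime = 10 h/day × 14 days = 140 h
Energy = 1.66 kW × 140 h = 232.4 kWh
Tier 1 (0–100 kWh): 100 × £0.21 = £21
Above 100 kWh: 132.4 × £0.22 = £29.128
Bill = £50.13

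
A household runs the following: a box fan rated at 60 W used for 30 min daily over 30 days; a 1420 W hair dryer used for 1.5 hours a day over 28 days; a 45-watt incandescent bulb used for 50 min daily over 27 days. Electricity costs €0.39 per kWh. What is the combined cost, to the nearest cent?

€24.01

box fan: Runtime = 30 min × 30 = 900 min = 15 h
box fan: 0.06 kW × 15 h = 0.9 kWh
hair dryer: Runtime = 1.5 h/day × 28 days = 42 h
hair dryer: 1.42 kW × 42 h = 59.64 kWh
incandescent bulb: Runtime = 50 min × 27 = 1350 min = 22.5 h
incandescent bulb: 0.045 kW × 22.5 h = 1.0125 kWh
Total energy = 61.5525 kWh
Cost = 61.5525 × €0.39 = €24.01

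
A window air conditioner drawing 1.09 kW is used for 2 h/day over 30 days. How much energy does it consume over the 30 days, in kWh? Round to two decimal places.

65.40 kWh

Runtime = 2 h/day × 30 days = 60 h
Energy = 1.09 kW × 60 h = 65.4 kWh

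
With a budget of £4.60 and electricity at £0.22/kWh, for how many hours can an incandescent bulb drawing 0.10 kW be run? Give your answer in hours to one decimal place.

Energy available = £4.60 ÷ £0.22/kWh = 20.9091 kWh
Hours = 20.9091 kWh ÷ 0.1 kW = 209.1 h

209.1 h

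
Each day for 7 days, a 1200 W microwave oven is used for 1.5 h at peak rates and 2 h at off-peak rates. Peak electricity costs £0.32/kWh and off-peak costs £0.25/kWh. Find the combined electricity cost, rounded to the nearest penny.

Peak energy = 1.2 kW × 1.5 h × 7 = 12.6 kWh
Off-peak energy = 1.2 kW × 2 h × 7 = 16.8 kWh
Cost = 12.6 × £0.32 + 16.8 × £0.25 = £4.032 + £4.2 = £8.23

£8.23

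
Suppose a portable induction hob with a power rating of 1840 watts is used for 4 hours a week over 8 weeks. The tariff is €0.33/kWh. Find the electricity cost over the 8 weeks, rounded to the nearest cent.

Runtime = 4 h/week × 8 weeks = 32 h
Energy = 1.84 kW × 32 h = 58.88 kWh
Cost = 58.88 kWh × €0.33/kWh = €19.43

€19.43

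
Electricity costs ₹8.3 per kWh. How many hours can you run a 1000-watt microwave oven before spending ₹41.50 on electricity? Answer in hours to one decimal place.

5.0 h

Energy available = ₹41.50 ÷ ₹8.3/kWh = 5 kWh
Hours = 5 kWh ÷ 1 kW = 5.0 h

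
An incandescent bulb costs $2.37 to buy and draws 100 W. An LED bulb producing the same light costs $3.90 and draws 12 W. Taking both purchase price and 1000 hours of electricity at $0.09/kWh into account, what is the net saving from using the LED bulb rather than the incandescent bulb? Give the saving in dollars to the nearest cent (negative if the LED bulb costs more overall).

incandescent bulb: $2.37 + (100/1000) kW × 1000 h × $0.09 = $2.37 + $9 = $11.37
LED bulb: $3.90 + (12/1000) kW × 1000 h × $0.09 = $3.90 + $1.08 = $4.98
Saving = $11.37 − $4.98 = $6.39

$6.39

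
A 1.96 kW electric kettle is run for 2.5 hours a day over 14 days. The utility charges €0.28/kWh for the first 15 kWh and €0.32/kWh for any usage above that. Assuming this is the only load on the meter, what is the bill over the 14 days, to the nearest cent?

Runtime = 2.5 h/day × 14 days = 35 h
Energy = 1.96 kW × 35 h = 68.6 kWh
Tier 1 (0–15 kWh): 15 × €0.28 = €4.2
Above 15 kWh: 53.6 × €0.32 = €17.152
Bill = €21.35

€21.35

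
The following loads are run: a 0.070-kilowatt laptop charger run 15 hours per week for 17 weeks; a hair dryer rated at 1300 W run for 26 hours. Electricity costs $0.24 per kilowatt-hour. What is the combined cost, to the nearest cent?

laptop charger: Runtime = 15 h/week × 17 weeks = 255 h
laptop charger: 0.07 kW × 255 h = 17.85 kWh
hair dryer: 1.3 kW × 26 h = 33.8 kWh
Total energy = 51.65 kWh
Cost = 51.65 × $0.24 = $12.40

$12.40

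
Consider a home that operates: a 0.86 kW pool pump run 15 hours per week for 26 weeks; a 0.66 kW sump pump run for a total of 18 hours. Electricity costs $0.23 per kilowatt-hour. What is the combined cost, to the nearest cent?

$79.87

pool pump: Runtime = 15 h/week × 26 weeks = 390 h
pool pump: 0.86 kW × 390 h = 335.4 kWh
sump pump: 0.66 kW × 18 h = 11.88 kWh
Total energy = 347.28 kWh
Cost = 347.28 × $0.23 = $79.87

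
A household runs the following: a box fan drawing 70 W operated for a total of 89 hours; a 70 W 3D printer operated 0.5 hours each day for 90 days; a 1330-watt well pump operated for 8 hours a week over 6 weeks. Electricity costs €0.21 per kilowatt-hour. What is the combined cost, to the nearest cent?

€15.38

box fan: 0.07 kW × 89 h = 6.23 kWh
3D printer: Runtime = 0.5 h/day × 90 days = 45 h
3D printer: 0.07 kW × 45 h = 3.15 kWh
well pump: Runtime = 8 h/week × 6 weeks = 48 h
well pump: 1.33 kW × 48 h = 63.84 kWh
Total energy = 73.22 kWh
Cost = 73.22 × €0.21 = €15.38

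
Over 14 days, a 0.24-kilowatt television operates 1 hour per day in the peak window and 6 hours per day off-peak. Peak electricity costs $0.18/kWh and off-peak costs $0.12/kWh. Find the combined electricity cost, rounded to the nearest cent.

$3.02

Peak energy = 0.24 kW × 1 h × 14 = 3.36 kWh
Off-peak energy = 0.24 kW × 6 h × 14 = 20.16 kWh
Cost = 3.36 × $0.18 + 20.16 × $0.12 = $0.6048 + $2.4192 = $3.02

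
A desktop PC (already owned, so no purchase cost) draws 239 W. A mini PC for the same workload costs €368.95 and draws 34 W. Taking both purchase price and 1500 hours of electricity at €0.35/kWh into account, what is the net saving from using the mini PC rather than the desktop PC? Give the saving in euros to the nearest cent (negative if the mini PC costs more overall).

-€261.33

desktop PC: €0.00 + (239/1000) kW × 1500 h × €0.35 = €0.00 + €125.475 = €125.475
mini PC: €368.95 + (34/1000) kW × 1500 h × €0.35 = €368.95 + €17.85 = €386.8
Saving = €125.475 − €386.8 = −€261.325 → -€261.33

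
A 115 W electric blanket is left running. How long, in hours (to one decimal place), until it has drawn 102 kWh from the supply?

887.0 h

Hours = 102 kWh ÷ 0.115 kW = 887.0 h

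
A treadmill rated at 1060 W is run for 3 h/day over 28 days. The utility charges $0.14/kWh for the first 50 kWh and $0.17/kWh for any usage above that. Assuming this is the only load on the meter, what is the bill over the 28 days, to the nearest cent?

$13.64

Runtime = 3 h/day × 28 days = 84 h
Energy = 1.06 kW × 84 h = 89.04 kWh
Tier 1 (0–50 kWh): 50 × $0.14 = $7
Above 50 kWh: 39.04 × $0.17 = $6.6368
Bill = $13.64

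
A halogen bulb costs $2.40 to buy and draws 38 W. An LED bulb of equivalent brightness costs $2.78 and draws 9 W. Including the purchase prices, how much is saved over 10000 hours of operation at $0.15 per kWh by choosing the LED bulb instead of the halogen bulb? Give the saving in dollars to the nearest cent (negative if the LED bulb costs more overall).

$43.12

halogen bulb: $2.40 + (38/1000) kW × 10000 h × $0.15 = $2.40 + $57 = $59.4
LED bulb: $2.78 + (9/1000) kW × 10000 h × $0.15 = $2.78 + $13.5 = $16.28
Saving = $59.4 − $16.28 = $43.12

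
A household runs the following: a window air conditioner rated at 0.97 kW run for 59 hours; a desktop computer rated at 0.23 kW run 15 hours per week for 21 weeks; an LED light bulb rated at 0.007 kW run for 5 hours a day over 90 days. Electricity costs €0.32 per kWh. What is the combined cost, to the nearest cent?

window air conditioner: 0.97 kW × 59 h = 57.23 kWh
desktop computer: Runtime = 15 h/week × 21 weeks = 315 h
desktop computer: 0.23 kW × 315 h = 72.45 kWh
LED light bulb: Runtime = 5 h/day × 90 days = 450 h
LED light bulb: 0.007 kW × 450 h = 3.15 kWh
Total energy = 132.83 kWh
Cost = 132.83 × €0.32 = €42.51

€42.51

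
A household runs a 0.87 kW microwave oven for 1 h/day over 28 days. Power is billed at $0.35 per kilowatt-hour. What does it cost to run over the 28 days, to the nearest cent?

Runtime = 1 h/day × 28 days = 28 h
Energy = 0.87 kW × 28 h = 24.36 kWh
Cost = 24.36 kWh × $0.35/kWh = $8.53

$8.53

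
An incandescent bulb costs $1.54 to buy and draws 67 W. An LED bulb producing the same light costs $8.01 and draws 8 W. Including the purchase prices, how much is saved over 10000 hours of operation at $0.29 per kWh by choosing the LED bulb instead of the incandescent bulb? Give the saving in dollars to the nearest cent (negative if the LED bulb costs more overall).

$164.63

incandescent bulb: $1.54 + (67/1000) kW × 10000 h × $0.29 = $1.54 + $194.3 = $195.84
LED bulb: $8.01 + (8/1000) kW × 10000 h × $0.29 = $8.01 + $23.2 = $31.21
Saving = $195.84 − $31.21 = $164.63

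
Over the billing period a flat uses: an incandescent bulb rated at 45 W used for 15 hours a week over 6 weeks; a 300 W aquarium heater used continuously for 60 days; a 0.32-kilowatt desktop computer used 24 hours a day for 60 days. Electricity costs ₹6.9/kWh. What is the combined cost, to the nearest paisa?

incandescent bulb: Runtime = 15 h/week × 6 weeks = 90 h
incandescent bulb: 0.045 kW × 90 h = 4.05 kWh
aquarium heater: Runtime = 24 h × 60 = 1440 h
aquarium heater: 0.3 kW × 1440 h = 432 kWh
desktop computer: Runtime = 24 h × 60 = 1440 h
desktop computer: 0.32 kW × 1440 h = 460.8 kWh
Total energy = 896.85 kWh
Cost = 896.85 × ₹6.9 = ₹6188.27

₹6188.27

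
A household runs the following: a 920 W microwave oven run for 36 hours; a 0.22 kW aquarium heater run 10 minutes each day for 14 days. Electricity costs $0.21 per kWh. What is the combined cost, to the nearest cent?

microwave oven: 0.92 kW × 36 h = 33.12 kWh
aquarium heater: Runtime = 10 min × 14 = 140 min = 2.333333… h
aquarium heater: 0.22 kW × 2.333333… h = 0.513333… kWh
Total energy = 33.633333… kWh
Cost = 33.633333… × $0.21 = $7.06

$7.06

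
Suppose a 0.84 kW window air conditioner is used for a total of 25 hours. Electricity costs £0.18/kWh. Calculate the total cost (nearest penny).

Energy = 0.84 kW × 25 h = 21 kWh
Cost = 21 kWh × £0.18/kWh = £3.78

£3.78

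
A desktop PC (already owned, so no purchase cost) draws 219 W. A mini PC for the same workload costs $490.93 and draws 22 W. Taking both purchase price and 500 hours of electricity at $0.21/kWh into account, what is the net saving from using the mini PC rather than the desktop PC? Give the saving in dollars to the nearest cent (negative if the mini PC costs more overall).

desktop PC: $0.00 + (219/1000) kW × 500 h × $0.21 = $0.00 + $22.995 = $22.995
mini PC: $490.93 + (22/1000) kW × 500 h × $0.21 = $490.93 + $2.31 = $493.24
Saving = $22.995 − $493.24 = −$470.245 → -$470.25

-$470.25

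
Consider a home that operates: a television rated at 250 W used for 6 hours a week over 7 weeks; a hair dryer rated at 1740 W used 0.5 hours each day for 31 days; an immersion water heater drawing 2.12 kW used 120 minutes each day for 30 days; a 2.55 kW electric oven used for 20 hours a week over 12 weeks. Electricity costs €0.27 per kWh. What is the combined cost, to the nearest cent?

television: Runtime = 6 h/week × 7 weeks = 42 h
television: 0.25 kW × 42 h = 10.5 kWh
hair dryer: Runtime = 0.5 h/day × 31 days = 15.5 h
hair dryer: 1.74 kW × 15.5 h = 26.97 kWh
immersion water heater: Runtime = 120 min × 30 = 3600 min = 60 h
immersion water heater: 2.12 kW × 60 h = 127.2 kWh
electric oven: Runtime = 20 h/week × 12 weeks = 240 h
electric oven: 2.55 kW × 240 h = 612 kWh
Total energy = 776.67 kWh
Cost = 776.67 × €0.27 = €209.70

€209.70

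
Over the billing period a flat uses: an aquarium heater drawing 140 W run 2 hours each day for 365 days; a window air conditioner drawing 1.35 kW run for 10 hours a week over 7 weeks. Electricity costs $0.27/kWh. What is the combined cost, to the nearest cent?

aquarium heater: Runtime = 2 h/day × 365 days = 730 h
aquarium heater: 0.14 kW × 730 h = 102.2 kWh
window air conditioner: Runtime = 10 h/week × 7 weeks = 70 h
window air conditioner: 1.35 kW × 70 h = 94.5 kWh
Total energy = 196.7 kWh
Cost = 196.7 × $0.27 = $53.11

$53.11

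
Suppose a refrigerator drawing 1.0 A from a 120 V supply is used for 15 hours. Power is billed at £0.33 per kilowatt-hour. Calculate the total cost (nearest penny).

Power = 1.0 A × 120 V = 120 W = 0.12 kW
Energy = 0.12 kW × 15 h = 1.8 kWh
Cost = 1.8 kWh × £0.33/kWh = £0.59

£0.59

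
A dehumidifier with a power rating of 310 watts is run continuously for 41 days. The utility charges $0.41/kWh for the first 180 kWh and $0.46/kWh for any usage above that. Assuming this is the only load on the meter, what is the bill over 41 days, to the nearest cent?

Runtime = 24 h × 41 = 984 h
Energy = 0.31 kW × 984 h = 305.04 kWh
Tier 1 (0–180 kWh): 180 × $0.41 = $73.8
Above 180 kWh: 125.04 × $0.46 = $57.5184
Bill = $131.32

$131.32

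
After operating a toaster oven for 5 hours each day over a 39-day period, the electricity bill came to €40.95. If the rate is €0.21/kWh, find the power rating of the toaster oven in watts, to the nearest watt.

Energy = €40.95 ÷ €0.21/kWh = 195 kWh
Runtime = 5 h/day × 39 days = 195 h
Power = 195 kWh ÷ 195 h = 1 kW = 1000 W

1000 W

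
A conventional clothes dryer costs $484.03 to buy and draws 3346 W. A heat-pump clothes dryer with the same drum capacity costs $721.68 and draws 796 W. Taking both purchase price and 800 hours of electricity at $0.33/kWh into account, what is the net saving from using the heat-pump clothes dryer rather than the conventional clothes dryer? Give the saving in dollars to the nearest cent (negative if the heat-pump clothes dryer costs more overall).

conventional clothes dryer: $484.03 + (3346/1000) kW × 800 h × $0.33 = $484.03 + $883.344 = $1367.374
heat-pump clothes dryer: $721.68 + (796/1000) kW × 800 h × $0.33 = $721.68 + $210.144 = $931.824
Saving = $1367.374 − $931.824 = $435.55

$435.55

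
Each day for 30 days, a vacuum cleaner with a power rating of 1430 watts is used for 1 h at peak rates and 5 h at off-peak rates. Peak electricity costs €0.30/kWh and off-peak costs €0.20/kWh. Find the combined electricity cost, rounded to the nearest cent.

€55.77

Peak energy = 1.43 kW × 1 h × 30 = 42.9 kWh
Off-peak energy = 1.43 kW × 5 h × 30 = 214.5 kWh
Cost = 42.9 × €0.30 + 214.5 × €0.20 = €12.87 + €42.9 = €55.77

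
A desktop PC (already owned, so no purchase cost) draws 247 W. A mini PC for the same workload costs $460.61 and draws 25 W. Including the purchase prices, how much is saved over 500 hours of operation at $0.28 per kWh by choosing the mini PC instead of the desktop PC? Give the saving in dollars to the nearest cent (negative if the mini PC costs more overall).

-$429.53

desktop PC: $0.00 + (247/1000) kW × 500 h × $0.28 = $0.00 + $34.58 = $34.58
mini PC: $460.61 + (25/1000) kW × 500 h × $0.28 = $460.61 + $3.5 = $464.11
Saving = $34.58 − $464.11 = −$429.53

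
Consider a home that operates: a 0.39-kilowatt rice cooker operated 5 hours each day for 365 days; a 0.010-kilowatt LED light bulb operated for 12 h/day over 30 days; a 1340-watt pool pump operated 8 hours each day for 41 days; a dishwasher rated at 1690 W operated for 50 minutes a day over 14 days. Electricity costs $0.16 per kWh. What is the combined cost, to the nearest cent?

$187.93

rice cooker: Runtime = 5 h/day × 365 days = 1825 h
rice cooker: 0.39 kW × 1825 h = 711.75 kWh
LED light bulb: Runtime = 12 h/day × 30 days = 360 h
LED light bulb: 0.01 kW × 360 h = 3.6 kWh
pool pump: Runtime = 8 h/day × 41 days = 328 h
pool pump: 1.34 kW × 328 h = 439.52 kWh
dishwasher: Runtime = 50 min × 14 = 700 min = 11.666666… h
dishwasher: 1.69 kW × 11.666666… h = 19.716666… kWh
Total energy = 1174.586666… kWh
Cost = 1174.586666… × $0.16 = $187.93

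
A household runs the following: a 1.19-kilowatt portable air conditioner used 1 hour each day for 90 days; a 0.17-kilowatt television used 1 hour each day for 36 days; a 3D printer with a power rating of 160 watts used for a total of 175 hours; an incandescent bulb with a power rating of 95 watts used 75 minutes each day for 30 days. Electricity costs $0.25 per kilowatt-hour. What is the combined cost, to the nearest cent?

portable air conditioner: Runtime = 1 h/day × 90 days = 90 h
portable air conditioner: 1.19 kW × 90 h = 107.1 kWh
television: Runtime = 1 h/day × 36 days = 36 h
television: 0.17 kW × 36 h = 6.12 kWh
3D printer: 0.16 kW × 175 h = 28 kWh
incandescent bulb: Runtime = 75 min × 30 = 2250 min = 37.5 h
incandescent bulb: 0.095 kW × 37.5 h = 3.5625 kWh
Total energy = 144.7825 kWh
Cost = 144.7825 × $0.25 = $36.20

$36.20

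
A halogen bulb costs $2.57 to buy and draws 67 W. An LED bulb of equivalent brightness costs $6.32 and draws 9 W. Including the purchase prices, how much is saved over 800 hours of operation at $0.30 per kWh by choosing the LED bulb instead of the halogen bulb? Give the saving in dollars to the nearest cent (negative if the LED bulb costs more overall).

halogen bulb: $2.57 + (67/1000) kW × 800 h × $0.30 = $2.57 + $16.08 = $18.65
LED bulb: $6.32 + (9/1000) kW × 800 h × $0.30 = $6.32 + $2.16 = $8.48
Saving = $18.65 − $8.48 = $10.17

$10.17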